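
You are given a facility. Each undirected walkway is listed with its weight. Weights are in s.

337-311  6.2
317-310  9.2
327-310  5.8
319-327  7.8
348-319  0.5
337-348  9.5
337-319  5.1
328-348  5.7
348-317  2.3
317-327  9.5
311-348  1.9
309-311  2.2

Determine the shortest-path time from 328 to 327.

Running Dijkstra from 328:
328: 0
348: 5.7  (via 328)
319: 6.2  (via 348)
311: 7.6  (via 348)
317: 8  (via 348)
309: 9.8  (via 311)
337: 11.3  (via 319)
327: 14  (via 319)
Shortest route: 328–348–319–327 = 14 s.

14 s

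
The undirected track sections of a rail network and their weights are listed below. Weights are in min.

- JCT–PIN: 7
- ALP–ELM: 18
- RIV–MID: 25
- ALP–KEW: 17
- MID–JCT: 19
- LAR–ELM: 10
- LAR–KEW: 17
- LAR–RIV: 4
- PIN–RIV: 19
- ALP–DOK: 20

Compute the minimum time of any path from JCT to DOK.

78 min

Settle nodes by increasing distance from JCT:
JCT: 0
PIN: 7  (via JCT)
MID: 19  (via JCT)
RIV: 26  (via PIN)
LAR: 30  (via RIV)
ELM: 40  (via LAR)
KEW: 47  (via LAR)
ALP: 58  (via ELM)
DOK: 78  (via ALP)
Shortest route: JCT → PIN → RIV → LAR → ELM → ALP → DOK = 78 min.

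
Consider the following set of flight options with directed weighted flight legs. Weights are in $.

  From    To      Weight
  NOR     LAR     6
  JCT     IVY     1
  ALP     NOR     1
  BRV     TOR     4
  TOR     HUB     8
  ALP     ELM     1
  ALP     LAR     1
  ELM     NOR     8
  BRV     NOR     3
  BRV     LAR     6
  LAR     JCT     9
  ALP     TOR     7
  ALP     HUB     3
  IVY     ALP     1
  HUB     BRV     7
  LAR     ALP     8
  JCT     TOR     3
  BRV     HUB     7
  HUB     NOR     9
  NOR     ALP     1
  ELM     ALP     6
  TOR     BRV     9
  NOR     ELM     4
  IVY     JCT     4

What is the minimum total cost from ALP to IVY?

$11

Enumerating some paths:
ALP → NOR → LAR → JCT → IVY: 1+6+9+1 = 17
ALP → HUB → BRV → LAR → JCT → IVY: 3+7+6+9+1 = 26
ALP → LAR → JCT → IVY: 1+9+1 = 11
ALP → ELM → NOR → LAR → JCT → IVY: 1+8+6+9+1 = 25
Cheapest is ALP → LAR → JCT → IVY at $11.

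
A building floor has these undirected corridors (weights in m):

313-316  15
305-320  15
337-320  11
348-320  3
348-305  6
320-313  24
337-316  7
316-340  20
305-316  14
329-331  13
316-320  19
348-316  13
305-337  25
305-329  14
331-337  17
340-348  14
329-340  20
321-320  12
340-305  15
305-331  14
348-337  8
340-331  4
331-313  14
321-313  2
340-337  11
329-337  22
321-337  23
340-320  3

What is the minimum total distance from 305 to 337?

14 m

Candidate routes:
305 - 316 - 337: 14+7 = 21
305 - 348 - 320 - 337: 6+3+11 = 20
305 - 348 - 337: 6+8 = 14
Cheapest is 305 - 348 - 337 at 14 m.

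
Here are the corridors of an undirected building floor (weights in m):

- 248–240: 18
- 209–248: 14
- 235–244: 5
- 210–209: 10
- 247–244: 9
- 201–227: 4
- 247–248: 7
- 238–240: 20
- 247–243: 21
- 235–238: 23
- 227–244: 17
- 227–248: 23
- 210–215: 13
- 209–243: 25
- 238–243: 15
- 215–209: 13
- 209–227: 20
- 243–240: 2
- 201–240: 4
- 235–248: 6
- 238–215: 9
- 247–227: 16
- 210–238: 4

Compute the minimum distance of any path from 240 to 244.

Shortest distances from 240:
240: 0
243: 2  (via 240)
201: 4  (via 240)
227: 8  (via 201)
238: 17  (via 243)
248: 18  (via 240)
210: 21  (via 238)
247: 23  (via 243)
235: 24  (via 248)
244: 25  (via 227)
Shortest route: 240–201–227–244 = 25 m.

25 m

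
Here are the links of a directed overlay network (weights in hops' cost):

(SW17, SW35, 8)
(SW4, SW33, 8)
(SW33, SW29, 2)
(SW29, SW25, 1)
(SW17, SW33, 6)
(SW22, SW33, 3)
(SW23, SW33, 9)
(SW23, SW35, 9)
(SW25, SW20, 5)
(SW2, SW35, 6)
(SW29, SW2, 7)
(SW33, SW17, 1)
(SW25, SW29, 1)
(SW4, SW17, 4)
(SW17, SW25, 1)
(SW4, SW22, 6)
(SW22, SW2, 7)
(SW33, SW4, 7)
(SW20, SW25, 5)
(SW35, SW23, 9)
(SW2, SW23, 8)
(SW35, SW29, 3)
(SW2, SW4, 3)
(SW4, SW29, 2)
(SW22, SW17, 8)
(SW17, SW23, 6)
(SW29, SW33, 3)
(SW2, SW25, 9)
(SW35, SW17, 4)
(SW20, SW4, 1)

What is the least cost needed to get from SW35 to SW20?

Candidate routes:
SW35 - SW29 - SW25 - SW20: 3+1+5 = 9
SW35 - SW17 - SW25 - SW20: 4+1+5 = 10
SW35 - SW17 - SW33 - SW29 - SW25 - SW20: 4+6+2+1+5 = 18
SW35 - SW29 - SW33 - SW17 - SW25 - SW20: 3+3+1+1+5 = 13
Cheapest is SW35 - SW29 - SW25 - SW20 at 9 hops' cost.

9 hops' cost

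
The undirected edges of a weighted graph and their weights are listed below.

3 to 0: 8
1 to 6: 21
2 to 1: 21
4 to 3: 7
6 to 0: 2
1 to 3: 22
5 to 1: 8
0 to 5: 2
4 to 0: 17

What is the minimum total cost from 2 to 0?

31

Settle nodes by increasing distance from 2:
2: 0
1: 21  (via 2)
5: 29  (via 1)
0: 31  (via 5)
Shortest route: 2–1–5–0 = 31.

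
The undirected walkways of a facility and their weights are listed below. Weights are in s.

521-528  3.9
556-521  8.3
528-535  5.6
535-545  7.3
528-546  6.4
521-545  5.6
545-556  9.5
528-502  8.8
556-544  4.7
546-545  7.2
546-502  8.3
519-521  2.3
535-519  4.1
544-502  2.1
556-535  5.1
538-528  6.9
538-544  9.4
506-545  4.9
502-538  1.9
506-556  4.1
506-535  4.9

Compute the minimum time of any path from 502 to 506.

Enumerating some paths:
502 → 544 → 556 → 506: 2.1+4.7+4.1 = 10.9
502 → 538 → 528 → 535 → 506: 1.9+6.9+5.6+4.9 = 19.3
502 → 528 → 535 → 506: 8.8+5.6+4.9 = 19.3
502 → 544 → 556 → 535 → 506: 2.1+4.7+5.1+4.9 = 16.8
Cheapest is 502 → 544 → 556 → 506 at 10.9 s.

10.9 s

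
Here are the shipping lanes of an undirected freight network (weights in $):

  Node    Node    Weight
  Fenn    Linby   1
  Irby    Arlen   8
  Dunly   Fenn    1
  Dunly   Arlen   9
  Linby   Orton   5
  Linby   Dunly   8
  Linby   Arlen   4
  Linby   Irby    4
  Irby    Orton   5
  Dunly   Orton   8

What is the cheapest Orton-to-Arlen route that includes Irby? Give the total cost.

$13

Shortest Orton→Irby: Orton → Irby = 5
Shortest Irby→Arlen: Irby → Arlen = 8
Total via Irby: 5 + 8 = $13.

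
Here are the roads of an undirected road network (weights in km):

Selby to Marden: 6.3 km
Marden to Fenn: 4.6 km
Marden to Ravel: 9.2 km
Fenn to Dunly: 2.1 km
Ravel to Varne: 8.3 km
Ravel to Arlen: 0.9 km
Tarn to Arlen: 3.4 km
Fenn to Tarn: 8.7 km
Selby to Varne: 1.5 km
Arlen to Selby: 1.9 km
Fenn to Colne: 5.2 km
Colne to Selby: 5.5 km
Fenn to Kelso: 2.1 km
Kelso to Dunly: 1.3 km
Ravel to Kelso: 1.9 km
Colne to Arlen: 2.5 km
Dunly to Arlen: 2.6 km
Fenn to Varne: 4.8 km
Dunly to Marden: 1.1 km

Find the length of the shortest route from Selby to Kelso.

4.7 km

Running Dijkstra from Selby:
Selby: 0
Varne: 1.5  (via Selby)
Arlen: 1.9  (via Selby)
Ravel: 2.8  (via Arlen)
Colne: 4.4  (via Arlen)
Dunly: 4.5  (via Arlen)
Kelso: 4.7  (via Ravel)
Shortest route: Selby → Arlen → Ravel → Kelso = 4.7 km.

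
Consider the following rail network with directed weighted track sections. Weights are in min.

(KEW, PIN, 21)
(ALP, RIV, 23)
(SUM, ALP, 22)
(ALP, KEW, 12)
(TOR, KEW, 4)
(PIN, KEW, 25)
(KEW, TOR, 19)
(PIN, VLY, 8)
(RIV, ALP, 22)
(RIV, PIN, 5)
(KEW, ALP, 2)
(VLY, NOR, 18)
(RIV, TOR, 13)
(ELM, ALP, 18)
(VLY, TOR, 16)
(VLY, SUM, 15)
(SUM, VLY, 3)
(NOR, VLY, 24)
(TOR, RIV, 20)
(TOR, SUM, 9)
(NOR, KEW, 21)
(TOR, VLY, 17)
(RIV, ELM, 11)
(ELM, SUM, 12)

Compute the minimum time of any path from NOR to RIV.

46 min

Settle nodes by increasing distance from NOR:
NOR: 0
KEW: 21  (via NOR)
ALP: 23  (via KEW)
VLY: 24  (via NOR)
SUM: 39  (via VLY)
TOR: 40  (via KEW)
PIN: 42  (via KEW)
RIV: 46  (via ALP)
Shortest route: NOR–KEW–ALP–RIV = 46 min.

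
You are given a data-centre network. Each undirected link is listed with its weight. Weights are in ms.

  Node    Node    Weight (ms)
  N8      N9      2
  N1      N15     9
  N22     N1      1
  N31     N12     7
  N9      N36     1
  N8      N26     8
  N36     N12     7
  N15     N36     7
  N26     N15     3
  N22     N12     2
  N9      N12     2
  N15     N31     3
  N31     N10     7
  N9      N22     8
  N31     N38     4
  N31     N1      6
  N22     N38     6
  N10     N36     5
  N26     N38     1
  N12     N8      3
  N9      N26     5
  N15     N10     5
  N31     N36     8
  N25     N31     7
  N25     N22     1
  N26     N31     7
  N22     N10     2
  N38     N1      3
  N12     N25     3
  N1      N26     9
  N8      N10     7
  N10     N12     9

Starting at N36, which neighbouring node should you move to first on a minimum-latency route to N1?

N9

Compare a few routes:
N36 - N9 - N12 - N22 - N1: 1+2+2+1 = 6
N36 - N9 - N12 - N25 - N22 - N1: 1+2+3+1+1 = 8
N36 - N10 - N22 - N1: 5+2+1 = 8
The minimum is 6 ms via N36 - N9 - N12 - N22 - N1.
So from N36 the first move is to N9.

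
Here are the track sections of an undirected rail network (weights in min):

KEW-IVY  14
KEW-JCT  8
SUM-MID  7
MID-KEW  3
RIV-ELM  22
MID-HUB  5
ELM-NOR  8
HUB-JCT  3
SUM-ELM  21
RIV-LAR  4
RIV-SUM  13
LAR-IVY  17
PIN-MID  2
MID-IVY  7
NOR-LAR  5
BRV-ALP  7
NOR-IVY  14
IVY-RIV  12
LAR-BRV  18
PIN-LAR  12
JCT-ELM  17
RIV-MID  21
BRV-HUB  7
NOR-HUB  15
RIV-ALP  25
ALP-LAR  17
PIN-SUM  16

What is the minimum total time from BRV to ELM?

Compare a few routes:
BRV - LAR - NOR - ELM: 18+5+8 = 31
BRV - HUB - NOR - ELM: 7+15+8 = 30
BRV - HUB - JCT - ELM: 7+3+17 = 27
BRV - ALP - LAR - NOR - ELM: 7+17+5+8 = 37
Cheapest is BRV - HUB - JCT - ELM at 27 min.

27 min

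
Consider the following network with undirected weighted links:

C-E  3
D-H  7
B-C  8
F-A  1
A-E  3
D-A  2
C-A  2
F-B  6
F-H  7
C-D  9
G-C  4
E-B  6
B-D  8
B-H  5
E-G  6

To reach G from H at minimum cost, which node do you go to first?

F

Enumerating some paths:
H → B → E → G: 5+6+6 = 17
H → F → A → C → G: 7+1+2+4 = 14
H → D → A → C → G: 7+2+2+4 = 15
The minimum is 14 via H → F → A → C → G.
So from H the first move is to F.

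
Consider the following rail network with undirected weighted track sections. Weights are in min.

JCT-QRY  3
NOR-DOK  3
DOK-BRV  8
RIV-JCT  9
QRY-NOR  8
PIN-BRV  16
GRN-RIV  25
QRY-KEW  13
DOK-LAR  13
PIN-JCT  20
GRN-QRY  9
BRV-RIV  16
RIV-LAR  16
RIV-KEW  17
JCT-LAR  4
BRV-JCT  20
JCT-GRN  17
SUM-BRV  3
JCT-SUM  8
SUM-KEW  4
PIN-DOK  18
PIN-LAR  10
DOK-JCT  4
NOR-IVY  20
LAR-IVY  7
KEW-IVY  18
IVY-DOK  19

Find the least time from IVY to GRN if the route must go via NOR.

Best IVY to NOR: IVY → LAR → JCT → DOK → NOR costing 18
Shortest NOR→GRN: NOR → QRY → GRN = 17
Total via NOR: 18 + 17 = 35 min.

35 min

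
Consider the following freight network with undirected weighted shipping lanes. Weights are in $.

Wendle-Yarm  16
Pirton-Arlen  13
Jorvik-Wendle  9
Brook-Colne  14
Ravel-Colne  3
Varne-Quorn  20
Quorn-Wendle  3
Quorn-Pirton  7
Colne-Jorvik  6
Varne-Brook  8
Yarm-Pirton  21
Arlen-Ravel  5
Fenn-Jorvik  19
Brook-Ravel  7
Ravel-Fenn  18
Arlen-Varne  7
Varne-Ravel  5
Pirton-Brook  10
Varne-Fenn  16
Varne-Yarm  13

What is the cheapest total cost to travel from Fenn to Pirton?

Enumerating some paths:
Fenn → Varne → Brook → Pirton: 16+8+10 = 34
Fenn → Ravel → Arlen → Pirton: 18+5+13 = 36
Fenn → Ravel → Brook → Pirton: 18+7+10 = 35
Cheapest is Fenn → Varne → Brook → Pirton at $34.

$34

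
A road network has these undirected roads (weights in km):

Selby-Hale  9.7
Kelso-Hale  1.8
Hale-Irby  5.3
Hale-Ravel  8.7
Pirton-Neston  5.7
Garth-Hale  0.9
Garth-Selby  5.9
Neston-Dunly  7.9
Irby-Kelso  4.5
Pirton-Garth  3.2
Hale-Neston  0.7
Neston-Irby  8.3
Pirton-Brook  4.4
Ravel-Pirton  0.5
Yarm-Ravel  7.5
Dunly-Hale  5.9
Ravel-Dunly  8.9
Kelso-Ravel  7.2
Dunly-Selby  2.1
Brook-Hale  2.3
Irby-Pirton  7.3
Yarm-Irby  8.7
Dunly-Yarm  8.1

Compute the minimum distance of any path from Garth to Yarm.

11.2 km

Candidate routes:
Garth → Pirton → Ravel → Yarm: 3.2+0.5+7.5 = 11.2
Garth → Hale → Dunly → Yarm: 0.9+5.9+8.1 = 14.9
Garth → Hale → Irby → Yarm: 0.9+5.3+8.7 = 14.9
The minimum is 11.2 km via Garth → Pirton → Ravel → Yarm.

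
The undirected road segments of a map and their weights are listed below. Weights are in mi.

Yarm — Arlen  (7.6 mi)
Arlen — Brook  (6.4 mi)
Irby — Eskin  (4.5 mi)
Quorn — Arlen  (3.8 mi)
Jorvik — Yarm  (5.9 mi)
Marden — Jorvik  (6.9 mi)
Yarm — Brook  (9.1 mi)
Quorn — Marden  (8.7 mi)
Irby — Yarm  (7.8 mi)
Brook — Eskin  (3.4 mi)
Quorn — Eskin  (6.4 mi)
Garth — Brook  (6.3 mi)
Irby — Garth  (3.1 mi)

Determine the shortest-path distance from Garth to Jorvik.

Candidate routes:
Garth → Irby → Yarm → Jorvik: 3.1+7.8+5.9 = 16.8
Garth → Brook → Arlen → Yarm → Jorvik: 6.3+6.4+7.6+5.9 = 26.2
Garth → Brook → Yarm → Jorvik: 6.3+9.1+5.9 = 21.3
Garth → Irby → Eskin → Brook → Yarm → Jorvik: 3.1+4.5+3.4+9.1+5.9 = 26
Cheapest is Garth → Irby → Yarm → Jorvik at 16.8 mi.

16.8 mi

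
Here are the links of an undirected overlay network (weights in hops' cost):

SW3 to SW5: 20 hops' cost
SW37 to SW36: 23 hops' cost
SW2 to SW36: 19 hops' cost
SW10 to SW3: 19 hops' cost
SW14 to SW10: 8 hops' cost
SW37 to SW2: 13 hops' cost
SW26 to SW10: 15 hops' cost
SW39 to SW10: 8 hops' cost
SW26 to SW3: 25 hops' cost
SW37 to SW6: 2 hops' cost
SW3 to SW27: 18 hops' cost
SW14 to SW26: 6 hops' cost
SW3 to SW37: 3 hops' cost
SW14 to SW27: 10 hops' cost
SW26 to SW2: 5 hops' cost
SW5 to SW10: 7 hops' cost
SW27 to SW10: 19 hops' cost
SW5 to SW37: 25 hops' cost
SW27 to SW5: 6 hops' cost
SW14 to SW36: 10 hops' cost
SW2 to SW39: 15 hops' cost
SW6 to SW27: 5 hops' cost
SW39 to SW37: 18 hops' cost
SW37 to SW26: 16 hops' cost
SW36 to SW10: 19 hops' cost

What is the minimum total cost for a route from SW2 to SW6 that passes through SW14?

26 hops' cost

Best SW2 to SW14: SW2–SW26–SW14 costing 11
Shortest SW14→SW6: SW14–SW27–SW6 = 15
Total via SW14: 11 + 15 = 26 hops' cost.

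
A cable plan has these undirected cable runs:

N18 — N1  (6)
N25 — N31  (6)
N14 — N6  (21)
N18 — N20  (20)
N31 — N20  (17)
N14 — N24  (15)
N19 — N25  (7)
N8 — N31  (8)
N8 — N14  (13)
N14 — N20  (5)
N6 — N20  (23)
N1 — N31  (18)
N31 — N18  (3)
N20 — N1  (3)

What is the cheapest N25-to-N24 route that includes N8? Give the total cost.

Shortest N25→N8: N25–N31–N8 = 14
Best N8 to N24: N8–N14–N24 costing 28
Total via N8: 14 + 28 = 42.

42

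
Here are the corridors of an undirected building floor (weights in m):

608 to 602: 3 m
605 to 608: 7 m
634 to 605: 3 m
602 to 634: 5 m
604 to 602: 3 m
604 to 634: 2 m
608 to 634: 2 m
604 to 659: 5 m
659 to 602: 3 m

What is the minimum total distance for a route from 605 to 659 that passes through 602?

11 m

Shortest 605→602: 605 → 634 → 602 = 8
Shortest 602→659: 602 → 659 = 3
Total via 602: 8 + 3 = 11 m.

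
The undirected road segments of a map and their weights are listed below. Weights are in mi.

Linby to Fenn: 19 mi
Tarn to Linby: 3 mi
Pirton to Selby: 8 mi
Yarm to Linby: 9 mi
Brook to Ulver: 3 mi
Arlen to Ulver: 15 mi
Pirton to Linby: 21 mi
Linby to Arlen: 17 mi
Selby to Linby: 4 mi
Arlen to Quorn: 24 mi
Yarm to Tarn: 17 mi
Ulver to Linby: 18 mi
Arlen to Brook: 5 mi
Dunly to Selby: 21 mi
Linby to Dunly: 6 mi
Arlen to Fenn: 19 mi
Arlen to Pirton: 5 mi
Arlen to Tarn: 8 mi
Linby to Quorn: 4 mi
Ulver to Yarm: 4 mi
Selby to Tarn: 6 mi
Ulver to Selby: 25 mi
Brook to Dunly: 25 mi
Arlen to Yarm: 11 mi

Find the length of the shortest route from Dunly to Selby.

10 mi

Shortest distances from Dunly:
Dunly: 0
Linby: 6  (via Dunly)
Tarn: 9  (via Linby)
Quorn: 10  (via Linby)
Selby: 10  (via Linby)
Shortest route: Dunly → Linby → Selby = 10 mi.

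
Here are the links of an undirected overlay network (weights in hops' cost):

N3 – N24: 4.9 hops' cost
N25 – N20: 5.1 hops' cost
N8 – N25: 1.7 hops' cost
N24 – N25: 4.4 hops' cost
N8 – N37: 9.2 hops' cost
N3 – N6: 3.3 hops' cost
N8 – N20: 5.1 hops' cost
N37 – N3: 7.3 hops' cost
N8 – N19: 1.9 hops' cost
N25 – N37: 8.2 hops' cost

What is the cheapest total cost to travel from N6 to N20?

Settle nodes by increasing distance from N6:
N6: 0
N3: 3.3  (via N6)
N24: 8.2  (via N3)
N37: 10.6  (via N3)
N25: 12.6  (via N24)
N8: 14.3  (via N25)
N19: 16.2  (via N8)
N20: 17.7  (via N25)
Shortest route: N6–N3–N24–N25–N20 = 17.7 hops' cost.

17.7 hops' cost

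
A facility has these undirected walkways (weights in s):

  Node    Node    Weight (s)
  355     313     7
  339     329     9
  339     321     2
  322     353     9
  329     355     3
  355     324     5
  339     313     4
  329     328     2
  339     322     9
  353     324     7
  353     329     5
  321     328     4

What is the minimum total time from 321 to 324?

Settle nodes by increasing distance from 321:
321: 0
339: 2  (via 321)
328: 4  (via 321)
329: 6  (via 328)
313: 6  (via 339)
355: 9  (via 329)
322: 11  (via 339)
353: 11  (via 329)
324: 14  (via 355)
Shortest route: 321 → 328 → 329 → 355 → 324 = 14 s.

14 s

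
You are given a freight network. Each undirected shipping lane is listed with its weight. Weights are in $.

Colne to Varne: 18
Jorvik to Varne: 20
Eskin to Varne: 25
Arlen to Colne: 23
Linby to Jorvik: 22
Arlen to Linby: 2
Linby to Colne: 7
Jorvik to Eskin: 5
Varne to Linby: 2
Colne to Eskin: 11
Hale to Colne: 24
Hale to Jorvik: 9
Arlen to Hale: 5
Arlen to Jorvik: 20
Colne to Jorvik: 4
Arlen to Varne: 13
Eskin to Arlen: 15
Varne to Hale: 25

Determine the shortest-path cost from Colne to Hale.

$13

Compare a few routes:
Colne–Linby–Arlen–Hale: 7+2+5 = 14
Colne–Jorvik–Hale: 4+9 = 13
Cheapest is Colne–Jorvik–Hale at $13.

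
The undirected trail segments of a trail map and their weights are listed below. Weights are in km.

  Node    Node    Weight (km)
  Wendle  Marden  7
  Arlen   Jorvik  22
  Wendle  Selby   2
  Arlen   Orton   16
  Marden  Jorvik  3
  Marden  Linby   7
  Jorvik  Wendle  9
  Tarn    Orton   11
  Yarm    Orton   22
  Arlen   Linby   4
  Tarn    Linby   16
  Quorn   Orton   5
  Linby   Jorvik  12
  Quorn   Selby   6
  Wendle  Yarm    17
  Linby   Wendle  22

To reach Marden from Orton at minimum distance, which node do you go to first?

Enumerating some paths:
Orton–Quorn–Selby–Wendle–Jorvik–Marden: 5+6+2+9+3 = 25
Orton–Tarn–Linby–Marden: 11+16+7 = 34
Orton–Quorn–Selby–Wendle–Marden: 5+6+2+7 = 20
Orton–Arlen–Linby–Marden: 16+4+7 = 27
Cheapest is Orton–Quorn–Selby–Wendle–Marden at 20 km.
So from Orton the first move is to Quorn.

Quorn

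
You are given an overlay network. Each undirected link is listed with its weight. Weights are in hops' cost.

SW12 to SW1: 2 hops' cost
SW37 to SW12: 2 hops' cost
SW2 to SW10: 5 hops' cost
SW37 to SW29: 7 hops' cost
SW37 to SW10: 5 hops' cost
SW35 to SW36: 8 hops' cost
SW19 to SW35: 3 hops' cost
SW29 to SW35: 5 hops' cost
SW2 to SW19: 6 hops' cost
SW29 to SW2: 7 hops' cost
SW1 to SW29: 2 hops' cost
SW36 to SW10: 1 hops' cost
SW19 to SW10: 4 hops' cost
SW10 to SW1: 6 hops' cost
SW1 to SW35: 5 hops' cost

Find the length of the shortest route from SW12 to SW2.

11 hops' cost

Running Dijkstra from SW12:
SW12: 0
SW37: 2  (via SW12)
SW1: 2  (via SW12)
SW29: 4  (via SW1)
SW10: 7  (via SW37)
SW35: 7  (via SW1)
SW36: 8  (via SW10)
SW19: 10  (via SW35)
SW2: 11  (via SW29)
Shortest route: SW12–SW1–SW29–SW2 = 11 hops' cost.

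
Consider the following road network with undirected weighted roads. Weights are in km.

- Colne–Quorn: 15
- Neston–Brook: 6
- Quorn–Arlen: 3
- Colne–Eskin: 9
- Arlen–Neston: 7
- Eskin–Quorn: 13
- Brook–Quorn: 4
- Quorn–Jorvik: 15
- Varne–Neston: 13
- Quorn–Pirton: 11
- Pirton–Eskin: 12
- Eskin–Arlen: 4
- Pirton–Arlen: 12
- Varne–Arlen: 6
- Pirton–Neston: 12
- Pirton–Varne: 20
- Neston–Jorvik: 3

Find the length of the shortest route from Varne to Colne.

Candidate routes:
Varne → Arlen → Quorn → Colne: 6+3+15 = 24
Varne → Arlen → Eskin → Colne: 6+4+9 = 19
The minimum is 19 km via Varne → Arlen → Eskin → Colne.

19 km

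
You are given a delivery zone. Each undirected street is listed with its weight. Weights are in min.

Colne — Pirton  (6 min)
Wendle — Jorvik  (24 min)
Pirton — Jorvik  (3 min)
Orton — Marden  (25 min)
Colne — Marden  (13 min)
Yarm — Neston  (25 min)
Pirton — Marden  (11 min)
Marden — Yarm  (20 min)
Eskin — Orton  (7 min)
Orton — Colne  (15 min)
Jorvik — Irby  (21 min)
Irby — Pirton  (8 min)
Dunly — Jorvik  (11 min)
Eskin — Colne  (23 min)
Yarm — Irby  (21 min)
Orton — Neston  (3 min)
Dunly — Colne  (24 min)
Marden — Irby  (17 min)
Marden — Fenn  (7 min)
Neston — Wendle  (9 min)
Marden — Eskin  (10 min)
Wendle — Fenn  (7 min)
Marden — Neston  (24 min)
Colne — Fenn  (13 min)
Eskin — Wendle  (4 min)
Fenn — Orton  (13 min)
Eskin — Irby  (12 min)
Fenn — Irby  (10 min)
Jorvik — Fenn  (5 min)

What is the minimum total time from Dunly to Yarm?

Settle nodes by increasing distance from Dunly:
Dunly: 0
Jorvik: 11  (via Dunly)
Pirton: 14  (via Jorvik)
Fenn: 16  (via Jorvik)
Colne: 20  (via Pirton)
Irby: 22  (via Pirton)
Marden: 23  (via Fenn)
Wendle: 23  (via Fenn)
Eskin: 27  (via Wendle)
Orton: 29  (via Fenn)
Neston: 32  (via Wendle)
Yarm: 43  (via Irby)
Shortest route: Dunly → Jorvik → Pirton → Irby → Yarm = 43 min.

43 min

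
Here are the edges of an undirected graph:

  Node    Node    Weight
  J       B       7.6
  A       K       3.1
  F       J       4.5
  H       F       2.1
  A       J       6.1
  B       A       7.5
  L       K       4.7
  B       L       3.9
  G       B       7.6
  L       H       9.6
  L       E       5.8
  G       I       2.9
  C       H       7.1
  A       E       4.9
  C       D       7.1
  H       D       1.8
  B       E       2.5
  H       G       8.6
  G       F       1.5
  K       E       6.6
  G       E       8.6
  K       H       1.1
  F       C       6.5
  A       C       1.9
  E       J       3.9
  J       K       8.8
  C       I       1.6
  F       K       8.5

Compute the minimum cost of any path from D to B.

11.5

Candidate routes:
D → H → K → L → B: 1.8+1.1+4.7+3.9 = 11.5
D → H → K → E → B: 1.8+1.1+6.6+2.5 = 12
D → H → F → G → B: 1.8+2.1+1.5+7.6 = 13
D → H → K → A → E → B: 1.8+1.1+3.1+4.9+2.5 = 13.4
Cheapest is D → H → K → L → B at 11.5.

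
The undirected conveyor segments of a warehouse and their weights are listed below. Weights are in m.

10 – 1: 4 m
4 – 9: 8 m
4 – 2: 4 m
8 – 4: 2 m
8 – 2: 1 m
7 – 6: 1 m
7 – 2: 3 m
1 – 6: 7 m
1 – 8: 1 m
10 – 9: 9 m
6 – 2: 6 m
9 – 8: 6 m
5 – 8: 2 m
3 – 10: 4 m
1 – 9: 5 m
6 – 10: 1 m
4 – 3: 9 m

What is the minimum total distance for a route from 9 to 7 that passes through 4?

14 m

Best 9 to 4: 9–4 costing 8
Best 4 to 7: 4–8–2–7 costing 6
Total via 4: 8 + 6 = 14 m.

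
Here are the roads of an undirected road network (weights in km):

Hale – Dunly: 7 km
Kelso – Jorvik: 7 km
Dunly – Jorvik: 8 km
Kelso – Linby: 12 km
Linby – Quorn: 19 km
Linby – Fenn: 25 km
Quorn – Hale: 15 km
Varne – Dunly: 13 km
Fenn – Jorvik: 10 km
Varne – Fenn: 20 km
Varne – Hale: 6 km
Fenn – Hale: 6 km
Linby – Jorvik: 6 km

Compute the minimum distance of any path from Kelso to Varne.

28 km

Shortest distances from Kelso:
Kelso: 0
Jorvik: 7  (via Kelso)
Linby: 12  (via Kelso)
Dunly: 15  (via Jorvik)
Fenn: 17  (via Jorvik)
Hale: 22  (via Dunly)
Varne: 28  (via Dunly)
Shortest route: Kelso → Jorvik → Dunly → Varne = 28 km.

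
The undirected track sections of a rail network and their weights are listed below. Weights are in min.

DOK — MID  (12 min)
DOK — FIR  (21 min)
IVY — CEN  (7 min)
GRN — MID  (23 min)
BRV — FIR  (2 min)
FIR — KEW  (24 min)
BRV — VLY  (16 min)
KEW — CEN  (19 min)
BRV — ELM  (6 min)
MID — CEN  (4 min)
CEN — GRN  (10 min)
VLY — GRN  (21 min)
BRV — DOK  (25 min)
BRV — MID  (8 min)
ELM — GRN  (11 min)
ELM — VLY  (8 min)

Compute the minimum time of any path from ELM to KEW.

32 min

Compare a few routes:
ELM–BRV–FIR–KEW: 6+2+24 = 32
ELM–GRN–CEN–KEW: 11+10+19 = 40
ELM–VLY–BRV–FIR–KEW: 8+16+2+24 = 50
ELM–BRV–MID–CEN–KEW: 6+8+4+19 = 37
Cheapest is ELM–BRV–FIR–KEW at 32 min.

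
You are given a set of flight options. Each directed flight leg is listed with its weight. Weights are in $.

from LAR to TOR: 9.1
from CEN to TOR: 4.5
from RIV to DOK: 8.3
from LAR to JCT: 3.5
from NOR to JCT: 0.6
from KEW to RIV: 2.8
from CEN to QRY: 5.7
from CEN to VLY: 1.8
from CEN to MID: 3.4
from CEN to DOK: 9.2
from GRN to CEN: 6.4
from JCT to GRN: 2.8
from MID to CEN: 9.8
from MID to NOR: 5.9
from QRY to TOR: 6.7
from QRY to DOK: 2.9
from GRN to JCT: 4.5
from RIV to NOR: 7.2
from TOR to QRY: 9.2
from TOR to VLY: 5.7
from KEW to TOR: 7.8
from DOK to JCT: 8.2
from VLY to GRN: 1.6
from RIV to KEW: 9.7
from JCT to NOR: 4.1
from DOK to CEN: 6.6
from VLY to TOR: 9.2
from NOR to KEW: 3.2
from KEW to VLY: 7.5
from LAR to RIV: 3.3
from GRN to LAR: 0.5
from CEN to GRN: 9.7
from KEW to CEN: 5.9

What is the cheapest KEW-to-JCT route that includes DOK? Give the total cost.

Shortest KEW→DOK: KEW → RIV → DOK = 11.1
Best DOK to JCT: DOK → JCT costing 8.2
Total via DOK: 11.1 + 8.2 = $19.3.

$19.3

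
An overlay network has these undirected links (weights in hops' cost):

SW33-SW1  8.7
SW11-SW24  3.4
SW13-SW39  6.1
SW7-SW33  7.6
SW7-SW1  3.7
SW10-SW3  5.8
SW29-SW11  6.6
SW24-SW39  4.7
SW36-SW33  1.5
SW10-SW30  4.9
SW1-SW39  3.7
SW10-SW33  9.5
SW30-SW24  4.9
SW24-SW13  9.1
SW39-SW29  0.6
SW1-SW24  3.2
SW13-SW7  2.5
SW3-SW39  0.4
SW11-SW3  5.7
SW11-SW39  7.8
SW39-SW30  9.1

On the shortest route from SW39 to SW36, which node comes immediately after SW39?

SW1

Candidate routes:
SW39 - SW1 - SW7 - SW33 - SW36: 3.7+3.7+7.6+1.5 = 16.5
SW39 - SW3 - SW10 - SW33 - SW36: 0.4+5.8+9.5+1.5 = 17.2
SW39 - SW1 - SW33 - SW36: 3.7+8.7+1.5 = 13.9
Cheapest is SW39 - SW1 - SW33 - SW36 at 13.9 hops' cost.
So from SW39 the first move is to SW1.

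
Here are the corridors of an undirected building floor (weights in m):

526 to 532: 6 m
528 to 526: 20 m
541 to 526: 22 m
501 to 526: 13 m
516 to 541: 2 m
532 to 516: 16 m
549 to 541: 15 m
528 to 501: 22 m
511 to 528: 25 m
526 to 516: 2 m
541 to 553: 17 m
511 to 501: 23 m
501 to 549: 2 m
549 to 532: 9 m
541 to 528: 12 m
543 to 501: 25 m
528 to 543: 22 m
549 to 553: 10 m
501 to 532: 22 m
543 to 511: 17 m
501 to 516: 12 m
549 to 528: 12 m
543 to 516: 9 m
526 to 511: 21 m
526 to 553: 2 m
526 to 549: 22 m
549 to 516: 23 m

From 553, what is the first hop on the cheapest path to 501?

Enumerating some paths:
553 → 526 → 501: 2+13 = 15
553 → 526 → 532 → 549 → 501: 2+6+9+2 = 19
553 → 549 → 501: 10+2 = 12
553 → 526 → 516 → 501: 2+2+12 = 16
Cheapest is 553 → 549 → 501 at 12 m.
So from 553 the first move is to 549.

549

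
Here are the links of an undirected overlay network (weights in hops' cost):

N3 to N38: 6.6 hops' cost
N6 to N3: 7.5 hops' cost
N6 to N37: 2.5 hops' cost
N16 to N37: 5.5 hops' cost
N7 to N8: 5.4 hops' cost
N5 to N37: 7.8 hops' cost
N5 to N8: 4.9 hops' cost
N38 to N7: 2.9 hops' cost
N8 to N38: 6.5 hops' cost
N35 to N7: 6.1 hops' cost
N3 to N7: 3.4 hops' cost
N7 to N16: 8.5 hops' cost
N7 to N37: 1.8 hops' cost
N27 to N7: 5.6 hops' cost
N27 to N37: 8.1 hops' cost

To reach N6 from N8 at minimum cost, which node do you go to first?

Enumerating some paths:
N8–N38–N7–N37–N6: 6.5+2.9+1.8+2.5 = 13.7
N8–N7–N37–N6: 5.4+1.8+2.5 = 9.7
Cheapest is N8–N7–N37–N6 at 9.7 hops' cost.
So from N8 the first move is to N7.

N7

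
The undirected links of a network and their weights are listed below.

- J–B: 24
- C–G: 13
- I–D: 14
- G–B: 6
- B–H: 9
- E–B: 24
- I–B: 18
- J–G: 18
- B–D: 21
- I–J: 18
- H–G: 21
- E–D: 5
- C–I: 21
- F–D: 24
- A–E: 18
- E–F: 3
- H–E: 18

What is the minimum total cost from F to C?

43

Running Dijkstra from F:
F: 0
E: 3  (via F)
D: 8  (via E)
A: 21  (via E)
H: 21  (via E)
I: 22  (via D)
B: 27  (via E)
G: 33  (via B)
J: 40  (via I)
C: 43  (via I)
Shortest route: F–E–D–I–C = 43.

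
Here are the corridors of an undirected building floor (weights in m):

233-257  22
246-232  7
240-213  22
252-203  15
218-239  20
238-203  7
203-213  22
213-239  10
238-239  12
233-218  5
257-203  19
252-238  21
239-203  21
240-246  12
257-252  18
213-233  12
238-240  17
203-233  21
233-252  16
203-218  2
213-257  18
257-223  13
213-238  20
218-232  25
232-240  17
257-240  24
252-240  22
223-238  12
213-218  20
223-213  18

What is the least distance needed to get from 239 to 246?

Settle nodes by increasing distance from 239:
239: 0
213: 10  (via 239)
238: 12  (via 239)
203: 19  (via 238)
218: 20  (via 239)
233: 22  (via 213)
223: 24  (via 238)
257: 28  (via 213)
240: 29  (via 238)
252: 33  (via 238)
246: 41  (via 240)
Shortest route: 239–238–240–246 = 41 m.

41 m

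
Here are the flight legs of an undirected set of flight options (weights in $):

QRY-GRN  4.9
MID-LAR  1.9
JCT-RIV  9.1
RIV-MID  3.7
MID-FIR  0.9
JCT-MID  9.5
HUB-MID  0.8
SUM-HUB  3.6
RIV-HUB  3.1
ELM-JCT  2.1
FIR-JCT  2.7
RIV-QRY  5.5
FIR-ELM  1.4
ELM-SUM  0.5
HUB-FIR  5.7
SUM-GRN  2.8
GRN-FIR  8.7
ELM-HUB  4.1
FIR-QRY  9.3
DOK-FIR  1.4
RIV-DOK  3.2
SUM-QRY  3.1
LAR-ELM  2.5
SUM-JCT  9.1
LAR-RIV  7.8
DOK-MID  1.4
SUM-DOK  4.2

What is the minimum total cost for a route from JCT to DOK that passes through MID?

$5

Shortest JCT→MID: JCT–FIR–MID = 3.6
Best MID to DOK: MID–DOK costing 1.4
Total via MID: 3.6 + 1.4 = $5.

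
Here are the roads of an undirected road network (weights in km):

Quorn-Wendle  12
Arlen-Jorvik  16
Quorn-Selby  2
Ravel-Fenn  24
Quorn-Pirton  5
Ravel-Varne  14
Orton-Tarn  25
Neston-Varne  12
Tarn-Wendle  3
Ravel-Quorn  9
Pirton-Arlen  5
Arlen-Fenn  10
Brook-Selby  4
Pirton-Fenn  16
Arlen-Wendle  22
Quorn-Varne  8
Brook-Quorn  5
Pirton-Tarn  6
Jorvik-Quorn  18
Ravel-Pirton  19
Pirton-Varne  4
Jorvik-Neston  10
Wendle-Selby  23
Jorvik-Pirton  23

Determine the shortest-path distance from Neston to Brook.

25 km

Enumerating some paths:
Neston - Varne - Quorn - Brook: 12+8+5 = 25
Neston - Varne - Pirton - Quorn - Brook: 12+4+5+5 = 26
Neston - Varne - Quorn - Selby - Brook: 12+8+2+4 = 26
Neston - Varne - Pirton - Quorn - Selby - Brook: 12+4+5+2+4 = 27
The minimum is 25 km via Neston - Varne - Quorn - Brook.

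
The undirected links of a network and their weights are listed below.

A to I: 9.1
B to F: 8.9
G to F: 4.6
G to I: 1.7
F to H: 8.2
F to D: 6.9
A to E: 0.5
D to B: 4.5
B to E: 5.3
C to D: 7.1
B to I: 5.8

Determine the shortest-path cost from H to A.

22.9

Running Dijkstra from H:
H: 0
F: 8.2  (via H)
G: 12.8  (via F)
I: 14.5  (via G)
D: 15.1  (via F)
B: 17.1  (via F)
C: 22.2  (via D)
E: 22.4  (via B)
A: 22.9  (via E)
Shortest route: H → F → B → E → A = 22.9.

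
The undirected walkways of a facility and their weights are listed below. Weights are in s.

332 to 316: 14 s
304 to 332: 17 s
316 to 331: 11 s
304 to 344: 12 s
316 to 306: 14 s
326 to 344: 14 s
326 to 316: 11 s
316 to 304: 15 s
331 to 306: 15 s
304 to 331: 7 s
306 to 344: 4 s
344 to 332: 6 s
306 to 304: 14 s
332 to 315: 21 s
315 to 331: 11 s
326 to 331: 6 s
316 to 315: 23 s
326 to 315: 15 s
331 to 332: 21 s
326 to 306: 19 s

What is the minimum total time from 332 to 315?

21 s

Compare a few routes:
332 - 331 - 315: 21+11 = 32
332 - 315: 21 = 21
The minimum is 21 s via 332 - 315.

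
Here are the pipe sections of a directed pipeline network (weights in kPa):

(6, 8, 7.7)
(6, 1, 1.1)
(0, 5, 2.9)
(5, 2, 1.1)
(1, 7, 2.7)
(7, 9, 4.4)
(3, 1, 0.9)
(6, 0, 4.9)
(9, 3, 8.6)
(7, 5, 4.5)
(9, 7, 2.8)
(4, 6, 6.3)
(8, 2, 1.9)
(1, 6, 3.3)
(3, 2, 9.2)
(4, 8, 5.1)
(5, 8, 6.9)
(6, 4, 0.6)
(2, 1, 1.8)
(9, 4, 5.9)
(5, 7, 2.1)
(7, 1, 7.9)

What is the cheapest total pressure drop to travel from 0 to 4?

9.7 kPa

Compare a few routes:
0 → 5 → 7 → 9 → 4: 2.9+2.1+4.4+5.9 = 15.3
0 → 5 → 7 → 1 → 6 → 4: 2.9+2.1+7.9+3.3+0.6 = 16.8
0 → 5 → 2 → 1 → 6 → 4: 2.9+1.1+1.8+3.3+0.6 = 9.7
The minimum is 9.7 kPa via 0 → 5 → 2 → 1 → 6 → 4.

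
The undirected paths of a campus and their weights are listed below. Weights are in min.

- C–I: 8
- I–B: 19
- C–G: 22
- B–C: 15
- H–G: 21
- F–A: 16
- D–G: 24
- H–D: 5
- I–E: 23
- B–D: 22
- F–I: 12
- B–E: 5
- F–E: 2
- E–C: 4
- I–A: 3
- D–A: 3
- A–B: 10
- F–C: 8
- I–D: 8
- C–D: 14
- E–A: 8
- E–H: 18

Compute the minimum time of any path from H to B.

Compare a few routes:
H–D–A–E–B: 5+3+8+5 = 21
H–D–A–B: 5+3+10 = 18
The minimum is 18 min via H–D–A–B.

18 min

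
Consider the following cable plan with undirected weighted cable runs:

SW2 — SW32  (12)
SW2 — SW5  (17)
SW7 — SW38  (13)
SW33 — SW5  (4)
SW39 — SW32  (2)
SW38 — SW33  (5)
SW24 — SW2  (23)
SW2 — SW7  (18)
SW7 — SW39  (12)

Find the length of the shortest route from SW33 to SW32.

32

Settle nodes by increasing distance from SW33:
SW33: 0
SW5: 4  (via SW33)
SW38: 5  (via SW33)
SW7: 18  (via SW38)
SW2: 21  (via SW5)
SW39: 30  (via SW7)
SW32: 32  (via SW39)
Shortest route: SW33 → SW38 → SW7 → SW39 → SW32 = 32.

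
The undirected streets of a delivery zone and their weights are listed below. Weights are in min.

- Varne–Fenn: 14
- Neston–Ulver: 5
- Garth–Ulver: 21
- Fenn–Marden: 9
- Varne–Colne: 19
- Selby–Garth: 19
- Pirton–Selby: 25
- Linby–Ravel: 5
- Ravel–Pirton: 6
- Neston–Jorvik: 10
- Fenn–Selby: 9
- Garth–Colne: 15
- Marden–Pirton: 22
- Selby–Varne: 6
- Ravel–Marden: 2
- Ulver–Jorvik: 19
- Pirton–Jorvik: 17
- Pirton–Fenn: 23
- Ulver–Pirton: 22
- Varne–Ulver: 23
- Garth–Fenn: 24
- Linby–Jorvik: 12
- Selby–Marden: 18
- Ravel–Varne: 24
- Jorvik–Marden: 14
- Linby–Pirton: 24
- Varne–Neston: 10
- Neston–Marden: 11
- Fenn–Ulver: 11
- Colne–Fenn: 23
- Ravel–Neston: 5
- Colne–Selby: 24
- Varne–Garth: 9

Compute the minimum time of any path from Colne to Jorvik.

39 min

Running Dijkstra from Colne:
Colne: 0
Garth: 15  (via Colne)
Varne: 19  (via Colne)
Fenn: 23  (via Colne)
Selby: 24  (via Colne)
Neston: 29  (via Varne)
Marden: 32  (via Fenn)
Ravel: 34  (via Neston)
Ulver: 34  (via Fenn)
Jorvik: 39  (via Neston)
Shortest route: Colne → Varne → Neston → Jorvik = 39 min.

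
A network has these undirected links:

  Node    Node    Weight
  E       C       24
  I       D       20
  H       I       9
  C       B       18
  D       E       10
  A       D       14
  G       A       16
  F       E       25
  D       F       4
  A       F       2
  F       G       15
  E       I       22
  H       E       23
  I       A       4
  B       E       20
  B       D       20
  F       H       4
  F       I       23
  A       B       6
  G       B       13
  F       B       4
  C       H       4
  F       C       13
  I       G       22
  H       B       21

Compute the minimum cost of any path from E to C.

Compare a few routes:
E - C: 24 = 24
E - D - F - C: 10+4+13 = 27
E - D - F - H - C: 10+4+4+4 = 22
Cheapest is E - D - F - H - C at 22.

22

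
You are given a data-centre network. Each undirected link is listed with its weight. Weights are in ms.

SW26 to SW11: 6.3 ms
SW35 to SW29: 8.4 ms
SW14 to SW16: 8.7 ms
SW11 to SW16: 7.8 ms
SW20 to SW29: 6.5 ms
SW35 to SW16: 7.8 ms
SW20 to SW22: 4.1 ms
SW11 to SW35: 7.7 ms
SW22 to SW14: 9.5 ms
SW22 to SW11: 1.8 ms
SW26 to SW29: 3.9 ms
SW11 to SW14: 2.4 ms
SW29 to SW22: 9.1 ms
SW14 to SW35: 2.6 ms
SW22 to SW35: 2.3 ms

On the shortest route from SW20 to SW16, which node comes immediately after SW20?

SW22

Enumerating some paths:
SW20 → SW22 → SW35 → SW16: 4.1+2.3+7.8 = 14.2
SW20 → SW22 → SW11 → SW16: 4.1+1.8+7.8 = 13.7
The minimum is 13.7 ms via SW20 → SW22 → SW11 → SW16.
So from SW20 the first move is to SW22.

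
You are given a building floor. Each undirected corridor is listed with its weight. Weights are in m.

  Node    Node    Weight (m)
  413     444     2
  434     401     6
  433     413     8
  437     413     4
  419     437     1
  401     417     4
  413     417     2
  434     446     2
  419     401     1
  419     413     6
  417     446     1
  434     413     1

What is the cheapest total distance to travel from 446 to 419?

Shortest distances from 446:
446: 0
417: 1  (via 446)
434: 2  (via 446)
413: 3  (via 417)
401: 5  (via 417)
444: 5  (via 413)
419: 6  (via 401)
Shortest route: 446 → 417 → 401 → 419 = 6 m.

6 m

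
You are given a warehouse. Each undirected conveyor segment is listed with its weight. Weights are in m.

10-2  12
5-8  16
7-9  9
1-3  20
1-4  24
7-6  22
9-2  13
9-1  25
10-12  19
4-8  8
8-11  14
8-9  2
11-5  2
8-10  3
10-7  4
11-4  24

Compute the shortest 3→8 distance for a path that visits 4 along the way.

Best 3 to 4: 3–1–4 costing 44
Shortest 4→8: 4–8 = 8
Total via 4: 44 + 8 = 52 m.

52 m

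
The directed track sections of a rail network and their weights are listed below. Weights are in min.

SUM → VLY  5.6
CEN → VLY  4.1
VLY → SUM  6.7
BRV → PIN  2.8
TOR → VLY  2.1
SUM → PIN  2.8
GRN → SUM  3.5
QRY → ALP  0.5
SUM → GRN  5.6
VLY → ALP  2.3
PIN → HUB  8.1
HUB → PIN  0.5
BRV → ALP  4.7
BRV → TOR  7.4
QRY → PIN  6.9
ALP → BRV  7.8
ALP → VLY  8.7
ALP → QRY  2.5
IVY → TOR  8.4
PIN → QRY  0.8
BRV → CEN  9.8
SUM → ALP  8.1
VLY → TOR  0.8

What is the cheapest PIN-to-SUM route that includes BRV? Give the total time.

25.3 min

Best PIN to BRV: PIN → QRY → ALP → BRV costing 9.1
Best BRV to SUM: BRV → TOR → VLY → SUM costing 16.2
Total via BRV: 9.1 + 16.2 = 25.3 min.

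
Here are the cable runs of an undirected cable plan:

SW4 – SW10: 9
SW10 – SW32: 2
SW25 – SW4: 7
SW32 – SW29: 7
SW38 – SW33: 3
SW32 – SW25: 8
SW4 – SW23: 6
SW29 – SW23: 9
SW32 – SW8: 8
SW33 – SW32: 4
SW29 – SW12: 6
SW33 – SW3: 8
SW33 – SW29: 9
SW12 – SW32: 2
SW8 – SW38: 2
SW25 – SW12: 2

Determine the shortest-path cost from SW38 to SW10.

9

Enumerating some paths:
SW38 - SW8 - SW32 - SW10: 2+8+2 = 12
SW38 - SW33 - SW29 - SW32 - SW10: 3+9+7+2 = 21
SW38 - SW33 - SW29 - SW12 - SW32 - SW10: 3+9+6+2+2 = 22
SW38 - SW33 - SW32 - SW10: 3+4+2 = 9
Cheapest is SW38 - SW33 - SW32 - SW10 at 9.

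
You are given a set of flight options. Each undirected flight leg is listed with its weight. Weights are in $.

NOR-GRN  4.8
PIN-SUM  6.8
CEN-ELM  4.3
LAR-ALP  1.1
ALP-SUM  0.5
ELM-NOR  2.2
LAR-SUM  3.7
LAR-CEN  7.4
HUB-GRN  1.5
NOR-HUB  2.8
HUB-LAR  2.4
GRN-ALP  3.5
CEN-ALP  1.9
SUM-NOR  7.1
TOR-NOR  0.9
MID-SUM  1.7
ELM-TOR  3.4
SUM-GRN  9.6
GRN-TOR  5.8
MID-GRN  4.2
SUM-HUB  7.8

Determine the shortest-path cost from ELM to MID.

Running Dijkstra from ELM:
ELM: 0
NOR: 2.2  (via ELM)
TOR: 3.1  (via NOR)
CEN: 4.3  (via ELM)
HUB: 5  (via NOR)
ALP: 6.2  (via CEN)
GRN: 6.5  (via HUB)
SUM: 6.7  (via ALP)
LAR: 7.3  (via ALP)
MID: 8.4  (via SUM)
Shortest route: ELM → CEN → ALP → SUM → MID = $8.4.

$8.4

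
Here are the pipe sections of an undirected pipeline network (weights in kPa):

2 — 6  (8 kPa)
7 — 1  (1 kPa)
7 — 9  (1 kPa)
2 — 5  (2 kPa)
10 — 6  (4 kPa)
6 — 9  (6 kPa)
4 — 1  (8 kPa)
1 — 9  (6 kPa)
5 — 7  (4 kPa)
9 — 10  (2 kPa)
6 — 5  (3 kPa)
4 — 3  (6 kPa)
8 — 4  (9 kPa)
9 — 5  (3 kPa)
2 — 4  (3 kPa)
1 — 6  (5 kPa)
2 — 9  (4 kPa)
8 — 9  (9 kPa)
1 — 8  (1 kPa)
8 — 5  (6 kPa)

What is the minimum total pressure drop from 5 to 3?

11 kPa

Running Dijkstra from 5:
5: 0
2: 2  (via 5)
6: 3  (via 5)
9: 3  (via 5)
7: 4  (via 5)
1: 5  (via 7)
4: 5  (via 2)
10: 5  (via 9)
8: 6  (via 5)
3: 11  (via 4)
Shortest route: 5–2–4–3 = 11 kPa.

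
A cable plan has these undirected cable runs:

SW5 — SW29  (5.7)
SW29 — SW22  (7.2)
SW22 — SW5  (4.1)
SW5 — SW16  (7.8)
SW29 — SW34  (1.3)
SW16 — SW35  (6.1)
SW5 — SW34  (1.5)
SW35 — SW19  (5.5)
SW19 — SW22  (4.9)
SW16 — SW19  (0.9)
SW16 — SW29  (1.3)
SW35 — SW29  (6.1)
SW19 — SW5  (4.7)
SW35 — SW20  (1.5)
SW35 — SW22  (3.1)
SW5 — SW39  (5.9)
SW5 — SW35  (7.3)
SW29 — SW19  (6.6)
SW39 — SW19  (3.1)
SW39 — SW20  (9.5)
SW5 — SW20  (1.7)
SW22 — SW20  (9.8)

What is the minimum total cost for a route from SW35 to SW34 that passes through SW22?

8.7

Best SW35 to SW22: SW35–SW22 costing 3.1
Shortest SW22→SW34: SW22–SW5–SW34 = 5.6
Total via SW22: 3.1 + 5.6 = 8.7.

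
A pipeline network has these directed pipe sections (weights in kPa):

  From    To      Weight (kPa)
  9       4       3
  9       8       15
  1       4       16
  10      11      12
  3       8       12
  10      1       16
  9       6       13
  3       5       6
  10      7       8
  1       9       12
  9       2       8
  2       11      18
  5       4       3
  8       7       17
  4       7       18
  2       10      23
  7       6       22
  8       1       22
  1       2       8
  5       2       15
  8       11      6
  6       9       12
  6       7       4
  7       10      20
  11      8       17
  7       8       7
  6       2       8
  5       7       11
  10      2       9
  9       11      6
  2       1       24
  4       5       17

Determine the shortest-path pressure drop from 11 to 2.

47 kPa

Compare a few routes:
11 - 8 - 1 - 9 - 2: 17+22+12+8 = 59
11 - 8 - 1 - 2: 17+22+8 = 47
Cheapest is 11 - 8 - 1 - 2 at 47 kPa.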